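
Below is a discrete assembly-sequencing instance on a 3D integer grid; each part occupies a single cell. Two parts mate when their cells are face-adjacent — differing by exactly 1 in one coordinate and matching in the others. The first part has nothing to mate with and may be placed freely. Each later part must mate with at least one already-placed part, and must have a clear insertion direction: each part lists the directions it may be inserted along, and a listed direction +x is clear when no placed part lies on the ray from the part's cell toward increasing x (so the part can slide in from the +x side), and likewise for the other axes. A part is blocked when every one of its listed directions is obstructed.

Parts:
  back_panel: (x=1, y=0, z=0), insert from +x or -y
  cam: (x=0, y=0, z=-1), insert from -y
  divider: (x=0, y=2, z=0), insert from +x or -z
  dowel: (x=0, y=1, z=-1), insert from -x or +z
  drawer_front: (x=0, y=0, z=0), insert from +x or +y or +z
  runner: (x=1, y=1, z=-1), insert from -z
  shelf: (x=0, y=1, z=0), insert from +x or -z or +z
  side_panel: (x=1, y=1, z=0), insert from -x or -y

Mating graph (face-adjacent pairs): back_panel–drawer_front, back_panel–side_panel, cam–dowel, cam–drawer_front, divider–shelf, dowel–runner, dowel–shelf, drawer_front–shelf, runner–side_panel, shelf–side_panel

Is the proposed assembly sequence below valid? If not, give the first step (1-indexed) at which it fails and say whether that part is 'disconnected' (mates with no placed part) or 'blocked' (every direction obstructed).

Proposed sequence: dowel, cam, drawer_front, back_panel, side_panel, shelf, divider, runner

1. dowel@(0, 1, -1) [-x clear] — {dowel}
2. cam@(0, 0, -1) [-y clear] — {cam, dowel}
3. drawer_front@(0, 0, 0) [+x clear] — {cam, dowel, drawer_front}
4. back_panel@(1, 0, 0) [+x clear] — {back_panel, cam, dowel, drawer_front}
5. side_panel@(1, 1, 0) [-x clear] — {back_panel, cam, dowel, drawer_front, side_panel}
6. shelf@(0, 1, 0) [+z clear] — {back_panel, cam, dowel, drawer_front, shelf, side_panel}
7. divider@(0, 2, 0) [+x clear] — {back_panel, cam, divider, dowel, drawer_front, shelf, side_panel}
8. runner@(1, 1, -1) [-z clear] — {back_panel, cam, divider, dowel, drawer_front, runner, shelf, side_panel}

Valid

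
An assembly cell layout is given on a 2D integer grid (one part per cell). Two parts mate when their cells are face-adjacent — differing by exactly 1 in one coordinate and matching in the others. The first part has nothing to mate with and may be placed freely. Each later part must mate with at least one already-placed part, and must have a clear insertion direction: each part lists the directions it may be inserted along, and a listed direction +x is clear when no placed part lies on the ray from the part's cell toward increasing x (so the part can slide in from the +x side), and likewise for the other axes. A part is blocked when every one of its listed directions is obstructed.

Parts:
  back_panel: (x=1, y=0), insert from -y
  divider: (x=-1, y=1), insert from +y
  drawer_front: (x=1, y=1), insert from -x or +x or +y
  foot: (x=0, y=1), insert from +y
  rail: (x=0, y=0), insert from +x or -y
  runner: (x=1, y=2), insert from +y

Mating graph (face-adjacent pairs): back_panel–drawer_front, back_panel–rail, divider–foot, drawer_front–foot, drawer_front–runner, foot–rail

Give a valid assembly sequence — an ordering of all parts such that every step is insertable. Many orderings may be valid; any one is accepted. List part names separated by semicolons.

foot; rail; back_panel; drawer_front; runner; divider

1. foot@(0, 1) [+y clear] — {foot}
2. rail@(0, 0) [+x clear] — {foot, rail}
3. back_panel@(1, 0) [-y clear] — {back_panel, foot, rail}
4. drawer_front@(1, 1) [+x clear] — {back_panel, drawer_front, foot, rail}
5. runner@(1, 2) [+y clear] — {back_panel, drawer_front, foot, rail, runner}
6. divider@(-1, 1) [+y clear] — {back_panel, divider, drawer_front, foot, rail, runner}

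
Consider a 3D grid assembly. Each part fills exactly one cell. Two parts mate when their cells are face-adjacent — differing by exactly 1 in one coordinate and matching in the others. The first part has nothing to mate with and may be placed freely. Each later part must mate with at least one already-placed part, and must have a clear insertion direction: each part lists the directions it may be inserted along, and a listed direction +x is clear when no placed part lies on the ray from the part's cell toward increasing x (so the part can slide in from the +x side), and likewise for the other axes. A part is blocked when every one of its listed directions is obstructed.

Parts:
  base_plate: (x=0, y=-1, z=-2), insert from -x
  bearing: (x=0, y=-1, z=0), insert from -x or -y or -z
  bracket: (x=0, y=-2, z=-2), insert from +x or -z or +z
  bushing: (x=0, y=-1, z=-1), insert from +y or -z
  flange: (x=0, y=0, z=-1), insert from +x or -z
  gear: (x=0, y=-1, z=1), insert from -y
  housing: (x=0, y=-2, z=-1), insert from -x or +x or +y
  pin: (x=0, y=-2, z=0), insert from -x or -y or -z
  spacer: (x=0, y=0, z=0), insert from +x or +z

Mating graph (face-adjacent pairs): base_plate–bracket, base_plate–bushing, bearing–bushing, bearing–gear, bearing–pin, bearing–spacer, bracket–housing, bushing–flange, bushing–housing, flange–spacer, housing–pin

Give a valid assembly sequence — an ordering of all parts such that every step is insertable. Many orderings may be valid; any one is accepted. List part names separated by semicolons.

base_plate; bracket; housing; bushing; bearing; spacer; flange; gear; pin

1. base_plate@(0, -1, -2) [-x clear] — {base_plate}
2. bracket@(0, -2, -2) [+x clear] — {base_plate, bracket}
3. housing@(0, -2, -1) [-x clear] — {base_plate, bracket, housing}
4. bushing@(0, -1, -1) [+y clear] — {base_plate, bracket, bushing, housing}
5. bearing@(0, -1, 0) [-x clear] — {base_plate, bearing, bracket, bushing, housing}
6. spacer@(0, 0, 0) [+x clear] — {base_plate, bearing, bracket, bushing, housing, spacer}
7. flange@(0, 0, -1) [+x clear] — {base_plate, bearing, bracket, bushing, flange, housing, spacer}
8. gear@(0, -1, 1) [-y clear] — {base_plate, bearing, bracket, bushing, flange, gear, housing, spacer}
9. pin@(0, -2, 0) [-x clear] — {base_plate, bearing, bracket, bushing, flange, gear, housing, pin, spacer}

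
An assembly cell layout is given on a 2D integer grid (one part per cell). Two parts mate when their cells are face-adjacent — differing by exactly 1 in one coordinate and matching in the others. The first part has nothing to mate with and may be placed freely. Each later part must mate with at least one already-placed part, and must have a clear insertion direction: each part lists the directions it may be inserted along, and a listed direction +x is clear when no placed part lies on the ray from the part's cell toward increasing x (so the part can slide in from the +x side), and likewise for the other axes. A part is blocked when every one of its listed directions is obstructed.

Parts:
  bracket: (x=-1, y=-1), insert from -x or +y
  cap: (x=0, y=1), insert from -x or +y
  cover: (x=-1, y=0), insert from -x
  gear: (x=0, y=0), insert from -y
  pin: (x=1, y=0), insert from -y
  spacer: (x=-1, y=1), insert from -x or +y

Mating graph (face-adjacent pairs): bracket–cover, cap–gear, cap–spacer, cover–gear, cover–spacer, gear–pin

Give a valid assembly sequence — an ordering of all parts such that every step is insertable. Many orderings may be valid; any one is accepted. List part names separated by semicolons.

1. pin@(1, 0) [-y clear] — {pin}
2. gear@(0, 0) [-y clear] — {gear, pin}
3. cover@(-1, 0) [-x clear] — {cover, gear, pin}
4. spacer@(-1, 1) [-x clear] — {cover, gear, pin, spacer}
5. cap@(0, 1) [+y clear] — {cap, cover, gear, pin, spacer}
6. bracket@(-1, -1) [-x clear] — {bracket, cap, cover, gear, pin, spacer}

pin; gear; cover; spacer; cap; bracket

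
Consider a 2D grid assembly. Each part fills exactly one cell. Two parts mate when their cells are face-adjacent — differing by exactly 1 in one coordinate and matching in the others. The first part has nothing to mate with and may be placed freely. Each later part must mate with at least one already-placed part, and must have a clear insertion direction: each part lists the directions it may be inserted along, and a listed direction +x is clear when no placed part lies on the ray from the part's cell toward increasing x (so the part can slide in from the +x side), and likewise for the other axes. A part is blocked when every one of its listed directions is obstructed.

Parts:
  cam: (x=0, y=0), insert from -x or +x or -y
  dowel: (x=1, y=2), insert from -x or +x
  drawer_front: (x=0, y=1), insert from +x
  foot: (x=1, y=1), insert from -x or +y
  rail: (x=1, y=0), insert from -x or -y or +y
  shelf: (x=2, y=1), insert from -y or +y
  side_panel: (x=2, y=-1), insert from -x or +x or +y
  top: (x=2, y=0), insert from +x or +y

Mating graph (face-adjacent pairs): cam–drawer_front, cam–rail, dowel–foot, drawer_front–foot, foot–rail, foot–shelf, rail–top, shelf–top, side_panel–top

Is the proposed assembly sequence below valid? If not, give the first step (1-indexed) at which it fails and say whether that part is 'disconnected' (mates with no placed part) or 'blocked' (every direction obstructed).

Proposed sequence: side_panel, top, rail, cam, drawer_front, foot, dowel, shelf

1. side_panel@(2, -1) [-x clear] — {side_panel}
2. top@(2, 0) [+x clear] — {side_panel, top}
3. rail@(1, 0) [-x clear] — {rail, side_panel, top}
4. cam@(0, 0) [-x clear] — {cam, rail, side_panel, top}
5. drawer_front@(0, 1) [+x clear] — {cam, drawer_front, rail, side_panel, top}
6. foot@(1, 1) [+y clear] — {cam, drawer_front, foot, rail, side_panel, top}
7. dowel@(1, 2) [-x clear] — {cam, dowel, drawer_front, foot, rail, side_panel, top}
8. shelf@(2, 1) [+y clear] — {cam, dowel, drawer_front, foot, rail, shelf, side_panel, top}

Valid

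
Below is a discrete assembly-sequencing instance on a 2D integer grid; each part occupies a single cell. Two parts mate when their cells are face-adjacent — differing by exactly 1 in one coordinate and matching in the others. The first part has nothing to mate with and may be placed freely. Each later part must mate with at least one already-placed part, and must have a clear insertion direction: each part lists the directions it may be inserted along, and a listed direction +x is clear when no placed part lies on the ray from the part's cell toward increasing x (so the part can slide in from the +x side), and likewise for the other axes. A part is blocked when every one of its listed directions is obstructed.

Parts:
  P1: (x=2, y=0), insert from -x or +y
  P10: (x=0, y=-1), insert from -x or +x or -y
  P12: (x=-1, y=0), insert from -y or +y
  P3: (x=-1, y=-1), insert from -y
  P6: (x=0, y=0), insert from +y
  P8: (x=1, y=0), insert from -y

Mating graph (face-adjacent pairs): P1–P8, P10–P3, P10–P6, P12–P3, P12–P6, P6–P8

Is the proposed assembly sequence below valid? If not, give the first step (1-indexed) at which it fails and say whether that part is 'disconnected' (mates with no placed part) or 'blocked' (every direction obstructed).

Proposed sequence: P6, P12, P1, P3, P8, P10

Invalid at step 3 (disconnected)

1. P6@(0, 0) [+y clear] — {P6}
2. P12@(-1, 0) [-y clear] — {P12, P6}
3. P1@(2, 0) — no placed neighbour ⇒ disconnected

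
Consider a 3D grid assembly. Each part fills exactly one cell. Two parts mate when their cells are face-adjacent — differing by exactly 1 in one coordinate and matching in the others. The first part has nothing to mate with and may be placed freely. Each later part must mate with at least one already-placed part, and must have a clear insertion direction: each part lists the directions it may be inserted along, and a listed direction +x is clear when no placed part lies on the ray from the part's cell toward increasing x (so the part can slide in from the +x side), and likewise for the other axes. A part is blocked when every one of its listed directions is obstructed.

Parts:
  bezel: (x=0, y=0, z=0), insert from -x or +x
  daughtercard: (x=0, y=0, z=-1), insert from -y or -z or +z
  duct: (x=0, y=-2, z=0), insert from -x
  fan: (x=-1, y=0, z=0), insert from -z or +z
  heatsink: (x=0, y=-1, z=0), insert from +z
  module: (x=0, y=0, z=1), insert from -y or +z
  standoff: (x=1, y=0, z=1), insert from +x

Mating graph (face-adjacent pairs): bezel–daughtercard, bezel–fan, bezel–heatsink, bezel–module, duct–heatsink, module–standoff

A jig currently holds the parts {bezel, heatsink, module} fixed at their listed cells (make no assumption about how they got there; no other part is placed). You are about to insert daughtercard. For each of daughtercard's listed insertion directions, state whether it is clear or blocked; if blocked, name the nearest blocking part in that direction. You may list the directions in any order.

+z: blocked by bezel; -y: clear; -z: clear

-y: ray from daughtercard(0, 0, -1) has no placed part ⇒ clear
-z: ray from daughtercard(0, 0, -1) has no placed part ⇒ clear
+z: nearest on ray is bezel@(0, 0, 0) ⇒ blocked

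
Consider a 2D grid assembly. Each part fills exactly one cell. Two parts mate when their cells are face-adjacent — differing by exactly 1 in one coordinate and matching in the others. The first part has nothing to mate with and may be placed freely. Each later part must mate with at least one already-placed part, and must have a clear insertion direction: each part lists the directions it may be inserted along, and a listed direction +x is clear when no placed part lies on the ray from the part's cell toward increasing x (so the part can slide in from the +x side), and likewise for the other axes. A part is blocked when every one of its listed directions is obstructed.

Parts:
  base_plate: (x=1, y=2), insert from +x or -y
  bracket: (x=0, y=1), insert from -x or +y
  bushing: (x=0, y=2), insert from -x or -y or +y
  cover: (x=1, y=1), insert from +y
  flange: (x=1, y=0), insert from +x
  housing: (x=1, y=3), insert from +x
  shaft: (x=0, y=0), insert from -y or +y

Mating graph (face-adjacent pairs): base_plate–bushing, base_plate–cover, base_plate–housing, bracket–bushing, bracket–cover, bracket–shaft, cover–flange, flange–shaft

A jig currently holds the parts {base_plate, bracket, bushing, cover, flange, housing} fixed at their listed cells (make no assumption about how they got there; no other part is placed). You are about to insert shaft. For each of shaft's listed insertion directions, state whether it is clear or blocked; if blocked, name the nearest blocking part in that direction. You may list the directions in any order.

+y: blocked by bracket; -y: clear

-y: ray from shaft(0, 0) has no placed part ⇒ clear
+y: nearest on ray is bracket@(0, 1) ⇒ blocked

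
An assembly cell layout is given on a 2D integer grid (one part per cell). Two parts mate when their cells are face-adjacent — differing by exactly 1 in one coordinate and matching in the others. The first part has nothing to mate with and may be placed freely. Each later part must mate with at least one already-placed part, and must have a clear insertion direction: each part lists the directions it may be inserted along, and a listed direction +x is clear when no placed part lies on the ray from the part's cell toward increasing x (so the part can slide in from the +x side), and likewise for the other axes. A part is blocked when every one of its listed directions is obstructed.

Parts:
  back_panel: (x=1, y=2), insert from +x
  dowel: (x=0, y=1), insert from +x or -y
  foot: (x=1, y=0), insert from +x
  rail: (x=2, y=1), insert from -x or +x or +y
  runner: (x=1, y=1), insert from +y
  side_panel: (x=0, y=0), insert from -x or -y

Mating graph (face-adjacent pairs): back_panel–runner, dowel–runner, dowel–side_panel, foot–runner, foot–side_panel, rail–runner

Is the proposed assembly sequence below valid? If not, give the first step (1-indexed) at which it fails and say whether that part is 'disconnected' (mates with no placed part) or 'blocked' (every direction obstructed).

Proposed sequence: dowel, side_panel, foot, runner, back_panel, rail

Valid

1. dowel@(0, 1) [+x clear] — {dowel}
2. side_panel@(0, 0) [-x clear] — {dowel, side_panel}
3. foot@(1, 0) [+x clear] — {dowel, foot, side_panel}
4. runner@(1, 1) [+y clear] — {dowel, foot, runner, side_panel}
5. back_panel@(1, 2) [+x clear] — {back_panel, dowel, foot, runner, side_panel}
6. rail@(2, 1) [+x clear] — {back_panel, dowel, foot, rail, runner, side_panel}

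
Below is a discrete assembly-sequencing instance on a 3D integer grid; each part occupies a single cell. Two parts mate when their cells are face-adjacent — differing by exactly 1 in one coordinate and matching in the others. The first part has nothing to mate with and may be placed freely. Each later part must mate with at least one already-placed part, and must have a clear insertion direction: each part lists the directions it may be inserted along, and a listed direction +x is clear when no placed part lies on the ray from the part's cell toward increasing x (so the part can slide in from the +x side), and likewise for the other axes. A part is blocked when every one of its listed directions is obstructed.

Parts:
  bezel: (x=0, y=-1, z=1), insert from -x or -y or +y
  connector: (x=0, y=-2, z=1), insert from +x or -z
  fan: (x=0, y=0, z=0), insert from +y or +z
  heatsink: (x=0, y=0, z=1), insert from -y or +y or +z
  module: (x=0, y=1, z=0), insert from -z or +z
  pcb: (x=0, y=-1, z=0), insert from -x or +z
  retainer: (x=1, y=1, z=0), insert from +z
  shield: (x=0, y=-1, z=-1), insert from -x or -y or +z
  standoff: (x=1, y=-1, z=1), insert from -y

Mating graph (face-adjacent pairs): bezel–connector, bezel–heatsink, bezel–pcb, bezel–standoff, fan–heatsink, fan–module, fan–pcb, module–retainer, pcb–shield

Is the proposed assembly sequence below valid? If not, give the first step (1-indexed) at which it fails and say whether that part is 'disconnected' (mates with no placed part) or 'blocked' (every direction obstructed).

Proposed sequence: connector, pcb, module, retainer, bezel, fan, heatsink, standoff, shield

1. connector@(0, -2, 1) [+x clear] — {connector}
2. pcb@(0, -1, 0) — no placed neighbour ⇒ disconnected

Invalid at step 2 (disconnected)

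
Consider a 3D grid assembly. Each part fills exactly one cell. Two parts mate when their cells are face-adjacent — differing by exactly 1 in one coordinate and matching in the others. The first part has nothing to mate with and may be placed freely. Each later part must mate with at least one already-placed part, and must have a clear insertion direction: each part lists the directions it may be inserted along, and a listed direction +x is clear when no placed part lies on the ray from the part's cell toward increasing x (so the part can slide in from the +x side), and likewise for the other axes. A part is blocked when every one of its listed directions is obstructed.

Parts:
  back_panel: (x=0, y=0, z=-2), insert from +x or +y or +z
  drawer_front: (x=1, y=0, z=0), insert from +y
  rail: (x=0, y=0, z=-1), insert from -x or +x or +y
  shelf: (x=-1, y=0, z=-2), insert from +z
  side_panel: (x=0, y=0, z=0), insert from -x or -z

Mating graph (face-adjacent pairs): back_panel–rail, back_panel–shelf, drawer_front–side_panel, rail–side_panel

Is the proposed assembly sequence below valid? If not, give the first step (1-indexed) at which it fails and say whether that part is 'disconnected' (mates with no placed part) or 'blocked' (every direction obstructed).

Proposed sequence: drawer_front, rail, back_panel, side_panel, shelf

Invalid at step 2 (disconnected)

1. drawer_front@(1, 0, 0) [+y clear] — {drawer_front}
2. rail@(0, 0, -1) — no placed neighbour ⇒ disconnected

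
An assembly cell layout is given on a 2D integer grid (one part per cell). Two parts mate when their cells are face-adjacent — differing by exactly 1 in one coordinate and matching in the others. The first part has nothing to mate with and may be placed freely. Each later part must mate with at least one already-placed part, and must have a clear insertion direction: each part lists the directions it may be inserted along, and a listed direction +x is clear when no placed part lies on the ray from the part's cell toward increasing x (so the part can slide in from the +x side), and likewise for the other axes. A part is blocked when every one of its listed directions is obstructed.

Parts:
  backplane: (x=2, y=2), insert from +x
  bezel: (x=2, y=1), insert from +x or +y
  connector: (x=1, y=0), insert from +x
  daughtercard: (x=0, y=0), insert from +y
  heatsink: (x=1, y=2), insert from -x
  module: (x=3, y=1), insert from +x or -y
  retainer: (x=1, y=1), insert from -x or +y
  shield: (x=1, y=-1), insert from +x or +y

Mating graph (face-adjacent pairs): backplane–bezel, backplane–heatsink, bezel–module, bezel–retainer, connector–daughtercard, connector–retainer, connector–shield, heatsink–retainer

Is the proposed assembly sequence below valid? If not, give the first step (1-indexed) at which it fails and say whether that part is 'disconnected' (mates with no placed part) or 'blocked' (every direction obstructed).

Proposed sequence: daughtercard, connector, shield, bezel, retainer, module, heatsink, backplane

1. daughtercard@(0, 0) [+y clear] — {daughtercard}
2. connector@(1, 0) [+x clear] — {connector, daughtercard}
3. shield@(1, -1) [+x clear] — {connector, daughtercard, shield}
4. bezel@(2, 1) — no placed neighbour ⇒ disconnected

Invalid at step 4 (disconnected)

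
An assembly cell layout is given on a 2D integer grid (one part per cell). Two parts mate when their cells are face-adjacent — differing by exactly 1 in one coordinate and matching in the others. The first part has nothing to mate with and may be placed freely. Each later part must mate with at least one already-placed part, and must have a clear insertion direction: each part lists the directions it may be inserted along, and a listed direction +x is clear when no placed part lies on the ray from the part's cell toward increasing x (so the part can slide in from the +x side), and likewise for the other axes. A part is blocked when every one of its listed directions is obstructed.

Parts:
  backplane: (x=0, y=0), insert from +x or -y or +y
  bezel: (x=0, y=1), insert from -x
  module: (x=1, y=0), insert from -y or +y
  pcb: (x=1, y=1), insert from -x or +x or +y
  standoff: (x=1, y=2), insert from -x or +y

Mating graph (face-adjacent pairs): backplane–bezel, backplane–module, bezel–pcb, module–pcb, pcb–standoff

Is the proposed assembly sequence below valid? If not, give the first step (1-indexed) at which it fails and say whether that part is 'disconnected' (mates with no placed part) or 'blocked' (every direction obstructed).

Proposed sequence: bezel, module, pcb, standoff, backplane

1. bezel@(0, 1) [-x clear] — {bezel}
2. module@(1, 0) — no placed neighbour ⇒ disconnected

Invalid at step 2 (disconnected)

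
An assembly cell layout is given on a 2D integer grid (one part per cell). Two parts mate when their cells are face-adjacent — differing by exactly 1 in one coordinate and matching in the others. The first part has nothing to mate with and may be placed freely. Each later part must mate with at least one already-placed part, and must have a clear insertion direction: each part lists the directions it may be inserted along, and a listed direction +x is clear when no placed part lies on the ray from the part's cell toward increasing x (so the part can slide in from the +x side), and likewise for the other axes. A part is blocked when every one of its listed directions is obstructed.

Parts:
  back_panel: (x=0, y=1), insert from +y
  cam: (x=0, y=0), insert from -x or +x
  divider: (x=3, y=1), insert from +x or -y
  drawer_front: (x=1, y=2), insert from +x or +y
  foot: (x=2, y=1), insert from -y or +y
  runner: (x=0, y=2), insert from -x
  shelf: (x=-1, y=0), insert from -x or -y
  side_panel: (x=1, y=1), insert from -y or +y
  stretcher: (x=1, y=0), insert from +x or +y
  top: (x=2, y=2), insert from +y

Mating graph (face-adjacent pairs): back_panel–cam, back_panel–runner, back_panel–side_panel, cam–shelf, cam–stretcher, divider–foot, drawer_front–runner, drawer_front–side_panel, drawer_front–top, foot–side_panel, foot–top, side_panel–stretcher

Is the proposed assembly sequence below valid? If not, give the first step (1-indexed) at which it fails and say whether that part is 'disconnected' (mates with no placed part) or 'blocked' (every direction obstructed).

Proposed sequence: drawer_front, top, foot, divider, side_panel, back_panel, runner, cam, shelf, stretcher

Valid

1. drawer_front@(1, 2) [+x clear] — {drawer_front}
2. top@(2, 2) [+y clear] — {drawer_front, top}
3. foot@(2, 1) [-y clear] — {drawer_front, foot, top}
4. divider@(3, 1) [+x clear] — {divider, drawer_front, foot, top}
5. side_panel@(1, 1) [-y clear] — {divider, drawer_front, foot, side_panel, top}
6. back_panel@(0, 1) [+y clear] — {back_panel, divider, drawer_front, foot, side_panel, top}
7. runner@(0, 2) [-x clear] — {back_panel, divider, drawer_front, foot, runner, side_panel, top}
8. cam@(0, 0) [-x clear] — {back_panel, cam, divider, drawer_front, foot, runner, side_panel, top}
9. shelf@(-1, 0) [-x clear] — {back_panel, cam, divider, drawer_front, foot, runner, shelf, side_panel, top}
10. stretcher@(1, 0) [+x clear] — {back_panel, cam, divider, drawer_front, foot, runner, shelf, side_panel, stretcher, top}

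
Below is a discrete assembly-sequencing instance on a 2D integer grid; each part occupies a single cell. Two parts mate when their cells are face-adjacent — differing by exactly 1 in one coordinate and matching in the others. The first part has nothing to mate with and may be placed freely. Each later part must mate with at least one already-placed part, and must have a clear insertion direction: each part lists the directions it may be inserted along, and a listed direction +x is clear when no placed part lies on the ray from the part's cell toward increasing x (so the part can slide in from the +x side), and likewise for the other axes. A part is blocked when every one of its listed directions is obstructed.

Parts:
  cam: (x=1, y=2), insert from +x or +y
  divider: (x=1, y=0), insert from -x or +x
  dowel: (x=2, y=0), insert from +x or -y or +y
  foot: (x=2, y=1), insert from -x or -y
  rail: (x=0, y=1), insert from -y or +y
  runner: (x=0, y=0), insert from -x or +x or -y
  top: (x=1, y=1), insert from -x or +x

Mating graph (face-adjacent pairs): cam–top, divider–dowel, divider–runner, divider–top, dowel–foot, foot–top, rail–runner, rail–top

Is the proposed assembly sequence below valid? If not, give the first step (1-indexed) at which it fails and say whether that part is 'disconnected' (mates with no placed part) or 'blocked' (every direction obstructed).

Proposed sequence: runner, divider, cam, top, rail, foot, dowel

1. runner@(0, 0) [-x clear] — {runner}
2. divider@(1, 0) [+x clear] — {divider, runner}
3. cam@(1, 2) — no placed neighbour ⇒ disconnected

Invalid at step 3 (disconnected)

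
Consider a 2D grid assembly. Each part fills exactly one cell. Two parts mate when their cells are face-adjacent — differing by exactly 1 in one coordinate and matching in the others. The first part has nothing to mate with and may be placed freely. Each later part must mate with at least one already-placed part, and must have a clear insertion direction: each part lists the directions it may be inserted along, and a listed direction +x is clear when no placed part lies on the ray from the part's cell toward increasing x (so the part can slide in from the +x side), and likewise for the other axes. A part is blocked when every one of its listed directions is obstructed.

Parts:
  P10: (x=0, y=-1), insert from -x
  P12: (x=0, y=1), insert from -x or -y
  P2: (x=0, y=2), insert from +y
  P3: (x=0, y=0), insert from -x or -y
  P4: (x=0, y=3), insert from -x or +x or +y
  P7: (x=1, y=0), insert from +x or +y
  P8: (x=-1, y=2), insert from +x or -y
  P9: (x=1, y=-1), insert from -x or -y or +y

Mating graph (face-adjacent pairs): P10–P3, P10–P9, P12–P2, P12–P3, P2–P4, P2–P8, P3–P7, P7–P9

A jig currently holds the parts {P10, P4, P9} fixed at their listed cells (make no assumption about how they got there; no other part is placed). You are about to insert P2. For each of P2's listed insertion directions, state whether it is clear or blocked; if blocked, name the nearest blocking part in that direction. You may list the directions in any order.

+y: nearest on ray is P4@(0, 3) ⇒ blocked

+y: blocked by P4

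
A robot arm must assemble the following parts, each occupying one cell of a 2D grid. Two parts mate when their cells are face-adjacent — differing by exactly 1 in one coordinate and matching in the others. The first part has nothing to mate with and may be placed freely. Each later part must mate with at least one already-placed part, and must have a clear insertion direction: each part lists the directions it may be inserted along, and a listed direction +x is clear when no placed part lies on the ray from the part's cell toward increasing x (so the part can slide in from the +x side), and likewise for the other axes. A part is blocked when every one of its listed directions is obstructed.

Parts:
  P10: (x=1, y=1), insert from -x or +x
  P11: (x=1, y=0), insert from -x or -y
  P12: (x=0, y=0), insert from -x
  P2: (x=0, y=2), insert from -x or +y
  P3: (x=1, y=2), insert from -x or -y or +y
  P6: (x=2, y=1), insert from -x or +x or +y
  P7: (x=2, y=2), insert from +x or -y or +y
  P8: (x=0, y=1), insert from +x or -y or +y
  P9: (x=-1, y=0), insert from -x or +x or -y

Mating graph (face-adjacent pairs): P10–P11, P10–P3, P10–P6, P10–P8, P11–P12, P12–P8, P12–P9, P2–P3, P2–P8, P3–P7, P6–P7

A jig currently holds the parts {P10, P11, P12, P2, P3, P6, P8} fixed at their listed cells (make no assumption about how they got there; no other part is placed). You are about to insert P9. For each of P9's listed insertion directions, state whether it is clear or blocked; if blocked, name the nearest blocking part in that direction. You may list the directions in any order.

-x: ray from P9(-1, 0) has no placed part ⇒ clear
+x: nearest on ray is P12@(0, 0) ⇒ blocked
-y: ray from P9(-1, 0) has no placed part ⇒ clear

+x: blocked by P12; -x: clear; -y: clear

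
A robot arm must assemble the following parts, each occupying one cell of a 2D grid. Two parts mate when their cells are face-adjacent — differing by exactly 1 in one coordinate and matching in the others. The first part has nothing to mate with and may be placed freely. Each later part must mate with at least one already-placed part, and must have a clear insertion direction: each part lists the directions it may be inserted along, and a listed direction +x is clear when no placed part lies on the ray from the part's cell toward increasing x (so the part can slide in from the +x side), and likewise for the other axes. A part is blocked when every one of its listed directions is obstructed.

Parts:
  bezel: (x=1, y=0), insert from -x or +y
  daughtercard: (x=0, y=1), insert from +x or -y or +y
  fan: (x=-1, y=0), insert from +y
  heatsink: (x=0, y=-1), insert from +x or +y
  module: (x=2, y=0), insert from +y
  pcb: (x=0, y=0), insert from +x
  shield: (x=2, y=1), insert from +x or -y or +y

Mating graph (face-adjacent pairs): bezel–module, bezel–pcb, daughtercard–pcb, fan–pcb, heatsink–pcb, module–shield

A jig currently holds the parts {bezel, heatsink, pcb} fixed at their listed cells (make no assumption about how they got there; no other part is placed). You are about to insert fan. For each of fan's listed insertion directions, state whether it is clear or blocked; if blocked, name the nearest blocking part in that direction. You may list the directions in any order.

+y: ray from fan(-1, 0) has no placed part ⇒ clear

+y: clear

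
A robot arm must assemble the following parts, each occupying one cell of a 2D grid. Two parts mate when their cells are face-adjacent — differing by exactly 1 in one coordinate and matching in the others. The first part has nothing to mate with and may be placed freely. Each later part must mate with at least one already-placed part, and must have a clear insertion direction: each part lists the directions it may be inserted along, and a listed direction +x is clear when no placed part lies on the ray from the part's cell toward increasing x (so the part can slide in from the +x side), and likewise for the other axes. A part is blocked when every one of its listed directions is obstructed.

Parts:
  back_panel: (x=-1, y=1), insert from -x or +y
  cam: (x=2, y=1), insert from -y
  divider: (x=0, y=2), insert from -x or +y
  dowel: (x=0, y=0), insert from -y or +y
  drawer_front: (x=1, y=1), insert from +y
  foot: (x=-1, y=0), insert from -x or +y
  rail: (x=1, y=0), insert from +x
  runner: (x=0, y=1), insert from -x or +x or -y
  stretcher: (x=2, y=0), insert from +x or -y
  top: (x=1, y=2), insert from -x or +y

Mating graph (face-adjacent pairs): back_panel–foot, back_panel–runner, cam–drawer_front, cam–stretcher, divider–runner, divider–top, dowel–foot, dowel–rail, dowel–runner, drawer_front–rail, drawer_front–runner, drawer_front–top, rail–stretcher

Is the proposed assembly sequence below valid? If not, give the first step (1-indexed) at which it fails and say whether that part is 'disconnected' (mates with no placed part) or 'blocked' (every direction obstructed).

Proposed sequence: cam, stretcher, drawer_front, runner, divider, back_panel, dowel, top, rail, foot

1. cam@(2, 1) [-y clear] — {cam}
2. stretcher@(2, 0) [+x clear] — {cam, stretcher}
3. drawer_front@(1, 1) [+y clear] — {cam, drawer_front, stretcher}
4. runner@(0, 1) [-x clear] — {cam, drawer_front, runner, stretcher}
5. divider@(0, 2) [-x clear] — {cam, divider, drawer_front, runner, stretcher}
6. back_panel@(-1, 1) [-x clear] — {back_panel, cam, divider, drawer_front, runner, stretcher}
7. dowel@(0, 0) [-y clear] — {back_panel, cam, divider, dowel, drawer_front, runner, stretcher}
8. top@(1, 2) [+y clear] — {back_panel, cam, divider, dowel, drawer_front, runner, stretcher, top}
9. rail@(1, 0) — +x all obstructed ⇒ blocked

Invalid at step 9 (blocked)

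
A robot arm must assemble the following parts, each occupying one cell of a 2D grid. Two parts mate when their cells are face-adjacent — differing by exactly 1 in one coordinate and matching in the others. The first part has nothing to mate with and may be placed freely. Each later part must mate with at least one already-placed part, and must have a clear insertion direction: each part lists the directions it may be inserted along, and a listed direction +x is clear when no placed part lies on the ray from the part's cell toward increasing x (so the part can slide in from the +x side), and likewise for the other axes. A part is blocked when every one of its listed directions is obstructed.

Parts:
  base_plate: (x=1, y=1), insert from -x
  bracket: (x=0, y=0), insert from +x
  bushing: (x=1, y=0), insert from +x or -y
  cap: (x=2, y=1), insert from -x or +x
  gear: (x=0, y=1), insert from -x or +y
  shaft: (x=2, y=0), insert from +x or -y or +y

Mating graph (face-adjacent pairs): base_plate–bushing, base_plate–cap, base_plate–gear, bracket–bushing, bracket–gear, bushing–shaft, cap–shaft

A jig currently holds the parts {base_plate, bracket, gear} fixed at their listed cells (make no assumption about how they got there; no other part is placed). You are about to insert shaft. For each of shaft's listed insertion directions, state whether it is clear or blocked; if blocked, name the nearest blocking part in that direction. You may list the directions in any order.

+x: clear; +y: clear; -y: clear

+x: ray from shaft(2, 0) has no placed part ⇒ clear
-y: ray from shaft(2, 0) has no placed part ⇒ clear
+y: ray from shaft(2, 0) has no placed part ⇒ clear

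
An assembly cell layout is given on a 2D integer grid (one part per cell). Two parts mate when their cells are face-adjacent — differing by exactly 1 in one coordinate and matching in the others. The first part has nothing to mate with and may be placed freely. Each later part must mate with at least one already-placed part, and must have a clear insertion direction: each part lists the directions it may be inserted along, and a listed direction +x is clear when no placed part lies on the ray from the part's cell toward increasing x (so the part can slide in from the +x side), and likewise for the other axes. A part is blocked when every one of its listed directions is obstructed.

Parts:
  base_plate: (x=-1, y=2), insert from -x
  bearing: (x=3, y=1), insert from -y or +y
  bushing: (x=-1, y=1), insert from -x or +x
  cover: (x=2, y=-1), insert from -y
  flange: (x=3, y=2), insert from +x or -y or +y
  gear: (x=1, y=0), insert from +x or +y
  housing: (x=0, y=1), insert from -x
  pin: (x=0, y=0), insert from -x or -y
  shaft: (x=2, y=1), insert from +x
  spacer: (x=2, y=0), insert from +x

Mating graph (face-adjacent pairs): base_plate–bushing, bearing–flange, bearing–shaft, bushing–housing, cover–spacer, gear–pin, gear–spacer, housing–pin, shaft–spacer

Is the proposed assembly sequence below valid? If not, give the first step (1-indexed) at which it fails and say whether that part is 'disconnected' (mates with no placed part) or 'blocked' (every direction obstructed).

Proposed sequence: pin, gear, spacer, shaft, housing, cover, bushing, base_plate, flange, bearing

Invalid at step 9 (disconnected)

1. pin@(0, 0) [-x clear] — {pin}
2. gear@(1, 0) [+x clear] — {gear, pin}
3. spacer@(2, 0) [+x clear] — {gear, pin, spacer}
4. shaft@(2, 1) [+x clear] — {gear, pin, shaft, spacer}
5. housing@(0, 1) [-x clear] — {gear, housing, pin, shaft, spacer}
6. cover@(2, -1) [-y clear] — {cover, gear, housing, pin, shaft, spacer}
7. bushing@(-1, 1) [-x clear] — {bushing, cover, gear, housing, pin, shaft, spacer}
8. base_plate@(-1, 2) [-x clear] — {base_plate, bushing, cover, gear, housing, pin, shaft, spacer}
9. flange@(3, 2) — no placed neighbour ⇒ disconnected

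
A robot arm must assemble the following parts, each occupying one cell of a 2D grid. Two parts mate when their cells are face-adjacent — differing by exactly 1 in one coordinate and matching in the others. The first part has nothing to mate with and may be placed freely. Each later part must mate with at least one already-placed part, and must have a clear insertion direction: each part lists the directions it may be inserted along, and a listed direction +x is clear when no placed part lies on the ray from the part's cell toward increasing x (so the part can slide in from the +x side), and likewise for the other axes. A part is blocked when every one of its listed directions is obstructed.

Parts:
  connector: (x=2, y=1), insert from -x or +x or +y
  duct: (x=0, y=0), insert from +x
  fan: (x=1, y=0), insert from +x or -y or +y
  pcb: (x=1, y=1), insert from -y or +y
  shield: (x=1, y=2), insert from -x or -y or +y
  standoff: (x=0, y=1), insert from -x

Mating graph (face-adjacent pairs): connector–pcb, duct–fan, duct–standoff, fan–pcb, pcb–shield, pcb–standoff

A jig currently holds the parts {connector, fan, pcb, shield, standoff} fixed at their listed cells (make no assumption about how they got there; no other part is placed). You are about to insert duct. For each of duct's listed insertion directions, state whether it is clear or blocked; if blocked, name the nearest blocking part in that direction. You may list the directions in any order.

+x: nearest on ray is fan@(1, 0) ⇒ blocked

+x: blocked by fan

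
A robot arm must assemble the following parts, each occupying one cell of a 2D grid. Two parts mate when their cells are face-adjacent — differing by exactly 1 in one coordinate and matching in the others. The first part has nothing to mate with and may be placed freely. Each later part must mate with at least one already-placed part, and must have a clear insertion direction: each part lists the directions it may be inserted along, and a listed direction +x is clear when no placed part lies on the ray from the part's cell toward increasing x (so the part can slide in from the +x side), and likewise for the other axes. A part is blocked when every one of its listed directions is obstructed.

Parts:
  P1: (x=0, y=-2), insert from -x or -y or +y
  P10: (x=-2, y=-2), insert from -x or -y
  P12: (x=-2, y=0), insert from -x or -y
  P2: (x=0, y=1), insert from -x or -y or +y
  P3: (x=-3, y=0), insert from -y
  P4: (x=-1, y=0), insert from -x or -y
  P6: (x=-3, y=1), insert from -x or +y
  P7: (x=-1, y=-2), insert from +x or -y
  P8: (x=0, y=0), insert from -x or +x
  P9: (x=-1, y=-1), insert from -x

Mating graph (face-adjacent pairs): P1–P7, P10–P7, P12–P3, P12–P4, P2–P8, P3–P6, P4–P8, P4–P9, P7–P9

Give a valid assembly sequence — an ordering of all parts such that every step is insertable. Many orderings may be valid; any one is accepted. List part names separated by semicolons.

P3; P6; P12; P4; P8; P2; P9; P7; P10; P1

1. P3@(-3, 0) [-y clear] — {P3}
2. P6@(-3, 1) [-x clear] — {P3, P6}
3. P12@(-2, 0) [-y clear] — {P12, P3, P6}
4. P4@(-1, 0) [-y clear] — {P12, P3, P4, P6}
5. P8@(0, 0) [+x clear] — {P12, P3, P4, P6, P8}
6. P2@(0, 1) [+y clear] — {P12, P2, P3, P4, P6, P8}
7. P9@(-1, -1) [-x clear] — {P12, P2, P3, P4, P6, P8, P9}
8. P7@(-1, -2) [+x clear] — {P12, P2, P3, P4, P6, P7, P8, P9}
9. P10@(-2, -2) [-x clear] — {P10, P12, P2, P3, P4, P6, P7, P8, P9}
10. P1@(0, -2) [-y clear] — {P1, P10, P12, P2, P3, P4, P6, P7, P8, P9}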